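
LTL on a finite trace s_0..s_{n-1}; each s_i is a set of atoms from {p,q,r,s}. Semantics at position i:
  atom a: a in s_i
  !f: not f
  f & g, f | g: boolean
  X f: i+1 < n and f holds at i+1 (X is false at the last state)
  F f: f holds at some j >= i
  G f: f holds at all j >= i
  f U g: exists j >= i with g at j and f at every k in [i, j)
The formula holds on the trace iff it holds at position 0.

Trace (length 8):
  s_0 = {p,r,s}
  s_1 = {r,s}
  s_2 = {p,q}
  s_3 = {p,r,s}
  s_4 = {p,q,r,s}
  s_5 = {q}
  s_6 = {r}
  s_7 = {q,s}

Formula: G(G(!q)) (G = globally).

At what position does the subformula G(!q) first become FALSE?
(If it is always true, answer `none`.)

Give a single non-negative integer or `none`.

s_0={p,r,s}: G(!q)=False !q=True q=False
s_1={r,s}: G(!q)=False !q=True q=False
s_2={p,q}: G(!q)=False !q=False q=True
s_3={p,r,s}: G(!q)=False !q=True q=False
s_4={p,q,r,s}: G(!q)=False !q=False q=True
s_5={q}: G(!q)=False !q=False q=True
s_6={r}: G(!q)=False !q=True q=False
s_7={q,s}: G(!q)=False !q=False q=True
G(G(!q)) holds globally = False
First violation at position 0.

Answer: 0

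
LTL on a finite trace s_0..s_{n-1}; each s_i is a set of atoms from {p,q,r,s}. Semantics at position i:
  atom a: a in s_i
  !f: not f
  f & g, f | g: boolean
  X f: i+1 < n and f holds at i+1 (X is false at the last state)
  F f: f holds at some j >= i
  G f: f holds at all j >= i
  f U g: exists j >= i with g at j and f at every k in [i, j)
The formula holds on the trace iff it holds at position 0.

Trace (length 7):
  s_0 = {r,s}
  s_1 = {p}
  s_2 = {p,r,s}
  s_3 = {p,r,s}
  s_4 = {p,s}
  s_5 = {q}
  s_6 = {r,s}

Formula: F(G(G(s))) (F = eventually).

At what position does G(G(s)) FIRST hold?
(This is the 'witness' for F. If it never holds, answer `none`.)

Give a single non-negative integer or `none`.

s_0={r,s}: G(G(s))=False G(s)=False s=True
s_1={p}: G(G(s))=False G(s)=False s=False
s_2={p,r,s}: G(G(s))=False G(s)=False s=True
s_3={p,r,s}: G(G(s))=False G(s)=False s=True
s_4={p,s}: G(G(s))=False G(s)=False s=True
s_5={q}: G(G(s))=False G(s)=False s=False
s_6={r,s}: G(G(s))=True G(s)=True s=True
F(G(G(s))) holds; first witness at position 6.

Answer: 6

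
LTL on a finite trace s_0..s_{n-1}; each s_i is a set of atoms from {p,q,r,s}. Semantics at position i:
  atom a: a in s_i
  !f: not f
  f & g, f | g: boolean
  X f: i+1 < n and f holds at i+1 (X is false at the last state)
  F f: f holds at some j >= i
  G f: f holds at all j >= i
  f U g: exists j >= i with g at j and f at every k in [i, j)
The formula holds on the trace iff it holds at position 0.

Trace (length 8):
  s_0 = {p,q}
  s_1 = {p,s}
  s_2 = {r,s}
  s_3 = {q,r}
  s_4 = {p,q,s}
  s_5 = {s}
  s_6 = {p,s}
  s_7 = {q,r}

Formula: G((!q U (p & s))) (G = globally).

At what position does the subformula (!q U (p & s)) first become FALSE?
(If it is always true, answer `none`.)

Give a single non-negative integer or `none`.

Answer: 0

Derivation:
s_0={p,q}: (!q U (p & s))=False !q=False q=True (p & s)=False p=True s=False
s_1={p,s}: (!q U (p & s))=True !q=True q=False (p & s)=True p=True s=True
s_2={r,s}: (!q U (p & s))=False !q=True q=False (p & s)=False p=False s=True
s_3={q,r}: (!q U (p & s))=False !q=False q=True (p & s)=False p=False s=False
s_4={p,q,s}: (!q U (p & s))=True !q=False q=True (p & s)=True p=True s=True
s_5={s}: (!q U (p & s))=True !q=True q=False (p & s)=False p=False s=True
s_6={p,s}: (!q U (p & s))=True !q=True q=False (p & s)=True p=True s=True
s_7={q,r}: (!q U (p & s))=False !q=False q=True (p & s)=False p=False s=False
G((!q U (p & s))) holds globally = False
First violation at position 0.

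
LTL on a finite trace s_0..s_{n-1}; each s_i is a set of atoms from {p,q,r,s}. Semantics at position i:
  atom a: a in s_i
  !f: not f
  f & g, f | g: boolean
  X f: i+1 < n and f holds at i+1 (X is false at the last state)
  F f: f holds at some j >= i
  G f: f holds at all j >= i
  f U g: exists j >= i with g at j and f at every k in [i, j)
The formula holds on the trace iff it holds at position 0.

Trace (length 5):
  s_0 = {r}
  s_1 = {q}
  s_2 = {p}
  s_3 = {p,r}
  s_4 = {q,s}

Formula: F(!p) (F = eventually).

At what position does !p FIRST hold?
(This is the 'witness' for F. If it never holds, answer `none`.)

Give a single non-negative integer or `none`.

s_0={r}: !p=True p=False
s_1={q}: !p=True p=False
s_2={p}: !p=False p=True
s_3={p,r}: !p=False p=True
s_4={q,s}: !p=True p=False
F(!p) holds; first witness at position 0.

Answer: 0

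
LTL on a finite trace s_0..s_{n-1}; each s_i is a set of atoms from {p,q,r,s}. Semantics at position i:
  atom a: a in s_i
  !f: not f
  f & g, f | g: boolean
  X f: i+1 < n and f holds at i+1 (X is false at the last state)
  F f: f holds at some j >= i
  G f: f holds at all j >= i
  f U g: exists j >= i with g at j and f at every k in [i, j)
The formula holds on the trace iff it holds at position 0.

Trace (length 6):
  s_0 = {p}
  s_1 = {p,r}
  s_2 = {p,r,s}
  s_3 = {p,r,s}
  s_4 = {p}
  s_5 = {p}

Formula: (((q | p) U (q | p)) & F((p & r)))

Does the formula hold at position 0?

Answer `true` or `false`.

s_0={p}: (((q | p) U (q | p)) & F((p & r)))=True ((q | p) U (q | p))=True (q | p)=True q=False p=True F((p & r))=True (p & r)=False r=False
s_1={p,r}: (((q | p) U (q | p)) & F((p & r)))=True ((q | p) U (q | p))=True (q | p)=True q=False p=True F((p & r))=True (p & r)=True r=True
s_2={p,r,s}: (((q | p) U (q | p)) & F((p & r)))=True ((q | p) U (q | p))=True (q | p)=True q=False p=True F((p & r))=True (p & r)=True r=True
s_3={p,r,s}: (((q | p) U (q | p)) & F((p & r)))=True ((q | p) U (q | p))=True (q | p)=True q=False p=True F((p & r))=True (p & r)=True r=True
s_4={p}: (((q | p) U (q | p)) & F((p & r)))=False ((q | p) U (q | p))=True (q | p)=True q=False p=True F((p & r))=False (p & r)=False r=False
s_5={p}: (((q | p) U (q | p)) & F((p & r)))=False ((q | p) U (q | p))=True (q | p)=True q=False p=True F((p & r))=False (p & r)=False r=False

Answer: true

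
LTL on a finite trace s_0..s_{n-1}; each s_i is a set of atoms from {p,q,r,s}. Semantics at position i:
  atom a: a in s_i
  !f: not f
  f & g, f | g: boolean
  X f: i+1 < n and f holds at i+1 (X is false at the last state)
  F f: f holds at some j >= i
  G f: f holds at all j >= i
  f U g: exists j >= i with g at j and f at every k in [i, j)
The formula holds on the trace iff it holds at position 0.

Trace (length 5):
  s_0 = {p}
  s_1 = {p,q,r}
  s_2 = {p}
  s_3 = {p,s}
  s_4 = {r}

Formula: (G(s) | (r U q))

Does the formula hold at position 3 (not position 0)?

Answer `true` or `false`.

Answer: false

Derivation:
s_0={p}: (G(s) | (r U q))=False G(s)=False s=False (r U q)=False r=False q=False
s_1={p,q,r}: (G(s) | (r U q))=True G(s)=False s=False (r U q)=True r=True q=True
s_2={p}: (G(s) | (r U q))=False G(s)=False s=False (r U q)=False r=False q=False
s_3={p,s}: (G(s) | (r U q))=False G(s)=False s=True (r U q)=False r=False q=False
s_4={r}: (G(s) | (r U q))=False G(s)=False s=False (r U q)=False r=True q=False
Evaluating at position 3: result = False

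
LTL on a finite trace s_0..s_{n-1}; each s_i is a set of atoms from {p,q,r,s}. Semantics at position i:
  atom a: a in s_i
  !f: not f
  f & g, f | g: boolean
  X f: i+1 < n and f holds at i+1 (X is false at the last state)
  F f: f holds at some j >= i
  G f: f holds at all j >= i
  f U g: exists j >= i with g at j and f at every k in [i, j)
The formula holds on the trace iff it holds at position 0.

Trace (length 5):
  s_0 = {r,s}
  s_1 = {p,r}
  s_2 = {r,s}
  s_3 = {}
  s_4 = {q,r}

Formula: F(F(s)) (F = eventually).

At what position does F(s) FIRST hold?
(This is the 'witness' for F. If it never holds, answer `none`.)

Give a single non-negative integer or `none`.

s_0={r,s}: F(s)=True s=True
s_1={p,r}: F(s)=True s=False
s_2={r,s}: F(s)=True s=True
s_3={}: F(s)=False s=False
s_4={q,r}: F(s)=False s=False
F(F(s)) holds; first witness at position 0.

Answer: 0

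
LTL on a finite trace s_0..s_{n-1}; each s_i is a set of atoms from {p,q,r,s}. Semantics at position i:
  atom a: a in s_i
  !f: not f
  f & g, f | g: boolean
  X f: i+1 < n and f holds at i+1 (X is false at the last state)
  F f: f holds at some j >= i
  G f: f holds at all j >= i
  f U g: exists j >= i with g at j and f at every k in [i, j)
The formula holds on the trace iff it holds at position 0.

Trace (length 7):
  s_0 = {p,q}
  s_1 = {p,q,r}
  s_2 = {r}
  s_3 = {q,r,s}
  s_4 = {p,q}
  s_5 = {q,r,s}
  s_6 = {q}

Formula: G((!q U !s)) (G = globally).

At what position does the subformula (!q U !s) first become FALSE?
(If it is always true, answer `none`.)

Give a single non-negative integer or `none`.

Answer: 3

Derivation:
s_0={p,q}: (!q U !s)=True !q=False q=True !s=True s=False
s_1={p,q,r}: (!q U !s)=True !q=False q=True !s=True s=False
s_2={r}: (!q U !s)=True !q=True q=False !s=True s=False
s_3={q,r,s}: (!q U !s)=False !q=False q=True !s=False s=True
s_4={p,q}: (!q U !s)=True !q=False q=True !s=True s=False
s_5={q,r,s}: (!q U !s)=False !q=False q=True !s=False s=True
s_6={q}: (!q U !s)=True !q=False q=True !s=True s=False
G((!q U !s)) holds globally = False
First violation at position 3.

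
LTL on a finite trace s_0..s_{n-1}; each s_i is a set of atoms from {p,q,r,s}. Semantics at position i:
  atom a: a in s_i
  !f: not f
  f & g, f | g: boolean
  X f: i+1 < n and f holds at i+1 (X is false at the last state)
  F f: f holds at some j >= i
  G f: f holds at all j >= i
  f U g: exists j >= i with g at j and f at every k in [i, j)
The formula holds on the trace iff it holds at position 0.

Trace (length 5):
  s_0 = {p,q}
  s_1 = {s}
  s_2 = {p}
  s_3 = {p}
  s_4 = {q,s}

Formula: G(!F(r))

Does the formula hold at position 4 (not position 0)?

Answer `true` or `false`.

s_0={p,q}: G(!F(r))=True !F(r)=True F(r)=False r=False
s_1={s}: G(!F(r))=True !F(r)=True F(r)=False r=False
s_2={p}: G(!F(r))=True !F(r)=True F(r)=False r=False
s_3={p}: G(!F(r))=True !F(r)=True F(r)=False r=False
s_4={q,s}: G(!F(r))=True !F(r)=True F(r)=False r=False
Evaluating at position 4: result = True

Answer: true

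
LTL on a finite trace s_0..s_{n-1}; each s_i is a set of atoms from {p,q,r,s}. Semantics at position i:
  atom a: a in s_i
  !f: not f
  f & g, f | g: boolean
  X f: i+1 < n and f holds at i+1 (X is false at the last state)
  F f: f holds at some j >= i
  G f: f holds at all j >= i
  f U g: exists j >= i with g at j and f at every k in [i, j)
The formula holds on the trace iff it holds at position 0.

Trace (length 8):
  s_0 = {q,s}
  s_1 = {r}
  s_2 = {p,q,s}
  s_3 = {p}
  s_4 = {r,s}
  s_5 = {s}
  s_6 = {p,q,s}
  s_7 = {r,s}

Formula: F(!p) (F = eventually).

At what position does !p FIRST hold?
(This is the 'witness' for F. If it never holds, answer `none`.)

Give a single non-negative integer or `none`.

Answer: 0

Derivation:
s_0={q,s}: !p=True p=False
s_1={r}: !p=True p=False
s_2={p,q,s}: !p=False p=True
s_3={p}: !p=False p=True
s_4={r,s}: !p=True p=False
s_5={s}: !p=True p=False
s_6={p,q,s}: !p=False p=True
s_7={r,s}: !p=True p=False
F(!p) holds; first witness at position 0.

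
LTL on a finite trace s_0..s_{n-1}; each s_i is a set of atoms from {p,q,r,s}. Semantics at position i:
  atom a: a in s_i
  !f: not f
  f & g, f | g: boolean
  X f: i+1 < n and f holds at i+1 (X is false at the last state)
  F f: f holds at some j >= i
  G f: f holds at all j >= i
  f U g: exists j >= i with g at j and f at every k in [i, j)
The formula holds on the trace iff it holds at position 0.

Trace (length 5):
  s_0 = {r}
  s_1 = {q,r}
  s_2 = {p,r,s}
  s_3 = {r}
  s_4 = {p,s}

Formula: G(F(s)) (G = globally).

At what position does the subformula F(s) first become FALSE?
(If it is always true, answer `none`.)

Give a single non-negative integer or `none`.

s_0={r}: F(s)=True s=False
s_1={q,r}: F(s)=True s=False
s_2={p,r,s}: F(s)=True s=True
s_3={r}: F(s)=True s=False
s_4={p,s}: F(s)=True s=True
G(F(s)) holds globally = True
No violation — formula holds at every position.

Answer: none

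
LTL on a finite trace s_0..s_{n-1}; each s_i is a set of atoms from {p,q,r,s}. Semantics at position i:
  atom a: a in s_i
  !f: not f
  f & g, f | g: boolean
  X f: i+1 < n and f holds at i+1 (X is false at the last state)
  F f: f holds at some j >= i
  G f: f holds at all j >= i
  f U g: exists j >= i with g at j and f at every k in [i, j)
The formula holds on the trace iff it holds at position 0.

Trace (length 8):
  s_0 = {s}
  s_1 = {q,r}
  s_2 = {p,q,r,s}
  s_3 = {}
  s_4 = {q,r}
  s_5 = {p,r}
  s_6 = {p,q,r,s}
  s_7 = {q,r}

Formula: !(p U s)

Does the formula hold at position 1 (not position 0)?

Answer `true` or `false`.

Answer: true

Derivation:
s_0={s}: !(p U s)=False (p U s)=True p=False s=True
s_1={q,r}: !(p U s)=True (p U s)=False p=False s=False
s_2={p,q,r,s}: !(p U s)=False (p U s)=True p=True s=True
s_3={}: !(p U s)=True (p U s)=False p=False s=False
s_4={q,r}: !(p U s)=True (p U s)=False p=False s=False
s_5={p,r}: !(p U s)=False (p U s)=True p=True s=False
s_6={p,q,r,s}: !(p U s)=False (p U s)=True p=True s=True
s_7={q,r}: !(p U s)=True (p U s)=False p=False s=False
Evaluating at position 1: result = True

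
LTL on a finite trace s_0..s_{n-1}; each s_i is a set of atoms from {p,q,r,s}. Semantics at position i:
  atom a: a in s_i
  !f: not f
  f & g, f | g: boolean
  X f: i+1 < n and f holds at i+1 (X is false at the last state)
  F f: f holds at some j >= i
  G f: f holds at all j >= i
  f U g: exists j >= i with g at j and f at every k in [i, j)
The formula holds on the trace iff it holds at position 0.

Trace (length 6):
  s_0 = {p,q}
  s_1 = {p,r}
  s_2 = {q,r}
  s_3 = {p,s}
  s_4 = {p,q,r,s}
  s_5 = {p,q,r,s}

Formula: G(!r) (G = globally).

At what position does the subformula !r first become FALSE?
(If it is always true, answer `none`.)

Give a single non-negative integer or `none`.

Answer: 1

Derivation:
s_0={p,q}: !r=True r=False
s_1={p,r}: !r=False r=True
s_2={q,r}: !r=False r=True
s_3={p,s}: !r=True r=False
s_4={p,q,r,s}: !r=False r=True
s_5={p,q,r,s}: !r=False r=True
G(!r) holds globally = False
First violation at position 1.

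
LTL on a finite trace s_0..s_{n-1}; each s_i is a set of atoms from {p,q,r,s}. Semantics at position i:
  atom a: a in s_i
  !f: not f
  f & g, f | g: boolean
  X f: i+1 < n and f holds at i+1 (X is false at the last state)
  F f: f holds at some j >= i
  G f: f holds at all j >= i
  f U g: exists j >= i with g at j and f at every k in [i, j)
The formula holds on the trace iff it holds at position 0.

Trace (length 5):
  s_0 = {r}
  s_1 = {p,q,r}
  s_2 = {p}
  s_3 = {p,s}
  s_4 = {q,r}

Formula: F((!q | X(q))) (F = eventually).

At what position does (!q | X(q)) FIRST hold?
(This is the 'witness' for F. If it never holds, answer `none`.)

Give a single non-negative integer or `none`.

s_0={r}: (!q | X(q))=True !q=True q=False X(q)=True
s_1={p,q,r}: (!q | X(q))=False !q=False q=True X(q)=False
s_2={p}: (!q | X(q))=True !q=True q=False X(q)=False
s_3={p,s}: (!q | X(q))=True !q=True q=False X(q)=True
s_4={q,r}: (!q | X(q))=False !q=False q=True X(q)=False
F((!q | X(q))) holds; first witness at position 0.

Answer: 0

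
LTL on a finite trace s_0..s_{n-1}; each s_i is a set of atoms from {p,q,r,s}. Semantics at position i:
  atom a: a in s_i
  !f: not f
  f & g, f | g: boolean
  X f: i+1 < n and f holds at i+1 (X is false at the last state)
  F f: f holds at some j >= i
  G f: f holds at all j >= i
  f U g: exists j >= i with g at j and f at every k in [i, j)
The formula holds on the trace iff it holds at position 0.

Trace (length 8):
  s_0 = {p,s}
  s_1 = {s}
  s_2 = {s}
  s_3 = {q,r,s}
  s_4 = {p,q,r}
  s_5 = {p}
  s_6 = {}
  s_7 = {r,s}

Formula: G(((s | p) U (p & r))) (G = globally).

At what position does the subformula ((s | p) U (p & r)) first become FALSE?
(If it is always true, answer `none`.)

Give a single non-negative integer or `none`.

s_0={p,s}: ((s | p) U (p & r))=True (s | p)=True s=True p=True (p & r)=False r=False
s_1={s}: ((s | p) U (p & r))=True (s | p)=True s=True p=False (p & r)=False r=False
s_2={s}: ((s | p) U (p & r))=True (s | p)=True s=True p=False (p & r)=False r=False
s_3={q,r,s}: ((s | p) U (p & r))=True (s | p)=True s=True p=False (p & r)=False r=True
s_4={p,q,r}: ((s | p) U (p & r))=True (s | p)=True s=False p=True (p & r)=True r=True
s_5={p}: ((s | p) U (p & r))=False (s | p)=True s=False p=True (p & r)=False r=False
s_6={}: ((s | p) U (p & r))=False (s | p)=False s=False p=False (p & r)=False r=False
s_7={r,s}: ((s | p) U (p & r))=False (s | p)=True s=True p=False (p & r)=False r=True
G(((s | p) U (p & r))) holds globally = False
First violation at position 5.

Answer: 5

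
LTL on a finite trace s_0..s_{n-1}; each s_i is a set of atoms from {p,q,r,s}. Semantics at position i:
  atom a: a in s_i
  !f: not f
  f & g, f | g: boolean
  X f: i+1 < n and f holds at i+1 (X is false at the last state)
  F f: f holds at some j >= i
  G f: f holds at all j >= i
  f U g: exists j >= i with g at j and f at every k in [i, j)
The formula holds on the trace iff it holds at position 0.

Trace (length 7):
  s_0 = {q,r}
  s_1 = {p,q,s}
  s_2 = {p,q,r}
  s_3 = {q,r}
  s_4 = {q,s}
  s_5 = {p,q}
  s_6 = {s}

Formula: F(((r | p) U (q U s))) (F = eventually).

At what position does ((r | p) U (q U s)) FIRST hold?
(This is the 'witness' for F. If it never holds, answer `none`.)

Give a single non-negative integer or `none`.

Answer: 0

Derivation:
s_0={q,r}: ((r | p) U (q U s))=True (r | p)=True r=True p=False (q U s)=True q=True s=False
s_1={p,q,s}: ((r | p) U (q U s))=True (r | p)=True r=False p=True (q U s)=True q=True s=True
s_2={p,q,r}: ((r | p) U (q U s))=True (r | p)=True r=True p=True (q U s)=True q=True s=False
s_3={q,r}: ((r | p) U (q U s))=True (r | p)=True r=True p=False (q U s)=True q=True s=False
s_4={q,s}: ((r | p) U (q U s))=True (r | p)=False r=False p=False (q U s)=True q=True s=True
s_5={p,q}: ((r | p) U (q U s))=True (r | p)=True r=False p=True (q U s)=True q=True s=False
s_6={s}: ((r | p) U (q U s))=True (r | p)=False r=False p=False (q U s)=True q=False s=True
F(((r | p) U (q U s))) holds; first witness at position 0.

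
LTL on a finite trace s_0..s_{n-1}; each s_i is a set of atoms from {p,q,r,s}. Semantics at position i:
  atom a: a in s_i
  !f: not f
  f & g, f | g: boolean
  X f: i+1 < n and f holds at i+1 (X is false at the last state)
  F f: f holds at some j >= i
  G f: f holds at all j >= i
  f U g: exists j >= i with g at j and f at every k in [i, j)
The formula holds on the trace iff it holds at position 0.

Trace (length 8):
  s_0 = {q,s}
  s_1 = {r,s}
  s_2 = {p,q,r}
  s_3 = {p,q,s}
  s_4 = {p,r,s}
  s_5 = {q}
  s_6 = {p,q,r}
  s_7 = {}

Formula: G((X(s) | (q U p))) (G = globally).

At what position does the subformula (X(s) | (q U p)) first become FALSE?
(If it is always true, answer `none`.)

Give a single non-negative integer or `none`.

Answer: 1

Derivation:
s_0={q,s}: (X(s) | (q U p))=True X(s)=True s=True (q U p)=False q=True p=False
s_1={r,s}: (X(s) | (q U p))=False X(s)=False s=True (q U p)=False q=False p=False
s_2={p,q,r}: (X(s) | (q U p))=True X(s)=True s=False (q U p)=True q=True p=True
s_3={p,q,s}: (X(s) | (q U p))=True X(s)=True s=True (q U p)=True q=True p=True
s_4={p,r,s}: (X(s) | (q U p))=True X(s)=False s=True (q U p)=True q=False p=True
s_5={q}: (X(s) | (q U p))=True X(s)=False s=False (q U p)=True q=True p=False
s_6={p,q,r}: (X(s) | (q U p))=True X(s)=False s=False (q U p)=True q=True p=True
s_7={}: (X(s) | (q U p))=False X(s)=False s=False (q U p)=False q=False p=False
G((X(s) | (q U p))) holds globally = False
First violation at position 1.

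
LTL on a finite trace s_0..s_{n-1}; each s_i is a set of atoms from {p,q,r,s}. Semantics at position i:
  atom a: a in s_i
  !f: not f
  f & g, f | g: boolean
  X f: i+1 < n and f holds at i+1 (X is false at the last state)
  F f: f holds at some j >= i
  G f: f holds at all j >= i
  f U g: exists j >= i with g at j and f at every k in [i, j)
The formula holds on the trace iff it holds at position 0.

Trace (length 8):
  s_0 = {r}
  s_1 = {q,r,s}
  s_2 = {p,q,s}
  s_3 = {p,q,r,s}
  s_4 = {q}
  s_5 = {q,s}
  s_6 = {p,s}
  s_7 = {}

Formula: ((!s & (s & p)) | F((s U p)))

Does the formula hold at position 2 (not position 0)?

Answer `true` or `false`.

s_0={r}: ((!s & (s & p)) | F((s U p)))=True (!s & (s & p))=False !s=True s=False (s & p)=False p=False F((s U p))=True (s U p)=False
s_1={q,r,s}: ((!s & (s & p)) | F((s U p)))=True (!s & (s & p))=False !s=False s=True (s & p)=False p=False F((s U p))=True (s U p)=True
s_2={p,q,s}: ((!s & (s & p)) | F((s U p)))=True (!s & (s & p))=False !s=False s=True (s & p)=True p=True F((s U p))=True (s U p)=True
s_3={p,q,r,s}: ((!s & (s & p)) | F((s U p)))=True (!s & (s & p))=False !s=False s=True (s & p)=True p=True F((s U p))=True (s U p)=True
s_4={q}: ((!s & (s & p)) | F((s U p)))=True (!s & (s & p))=False !s=True s=False (s & p)=False p=False F((s U p))=True (s U p)=False
s_5={q,s}: ((!s & (s & p)) | F((s U p)))=True (!s & (s & p))=False !s=False s=True (s & p)=False p=False F((s U p))=True (s U p)=True
s_6={p,s}: ((!s & (s & p)) | F((s U p)))=True (!s & (s & p))=False !s=False s=True (s & p)=True p=True F((s U p))=True (s U p)=True
s_7={}: ((!s & (s & p)) | F((s U p)))=False (!s & (s & p))=False !s=True s=False (s & p)=False p=False F((s U p))=False (s U p)=False
Evaluating at position 2: result = True

Answer: true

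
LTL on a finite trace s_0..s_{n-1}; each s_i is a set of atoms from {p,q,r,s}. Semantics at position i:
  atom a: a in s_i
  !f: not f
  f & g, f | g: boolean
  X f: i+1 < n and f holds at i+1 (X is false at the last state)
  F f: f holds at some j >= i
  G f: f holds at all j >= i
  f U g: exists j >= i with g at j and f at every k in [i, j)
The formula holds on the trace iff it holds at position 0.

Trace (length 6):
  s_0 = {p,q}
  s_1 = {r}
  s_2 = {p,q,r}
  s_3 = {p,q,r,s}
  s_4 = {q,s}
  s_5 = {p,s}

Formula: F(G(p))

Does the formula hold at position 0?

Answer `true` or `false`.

s_0={p,q}: F(G(p))=True G(p)=False p=True
s_1={r}: F(G(p))=True G(p)=False p=False
s_2={p,q,r}: F(G(p))=True G(p)=False p=True
s_3={p,q,r,s}: F(G(p))=True G(p)=False p=True
s_4={q,s}: F(G(p))=True G(p)=False p=False
s_5={p,s}: F(G(p))=True G(p)=True p=True

Answer: true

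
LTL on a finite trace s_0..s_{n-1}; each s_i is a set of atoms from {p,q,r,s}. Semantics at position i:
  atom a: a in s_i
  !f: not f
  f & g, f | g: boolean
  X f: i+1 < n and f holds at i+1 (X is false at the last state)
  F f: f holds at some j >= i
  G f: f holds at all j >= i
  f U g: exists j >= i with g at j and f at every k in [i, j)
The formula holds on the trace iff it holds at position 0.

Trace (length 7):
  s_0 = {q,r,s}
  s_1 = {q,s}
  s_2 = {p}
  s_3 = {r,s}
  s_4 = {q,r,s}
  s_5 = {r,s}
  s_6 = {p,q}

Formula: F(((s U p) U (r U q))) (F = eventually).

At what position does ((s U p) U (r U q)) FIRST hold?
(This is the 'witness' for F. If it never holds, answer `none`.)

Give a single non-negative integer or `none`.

Answer: 0

Derivation:
s_0={q,r,s}: ((s U p) U (r U q))=True (s U p)=True s=True p=False (r U q)=True r=True q=True
s_1={q,s}: ((s U p) U (r U q))=True (s U p)=True s=True p=False (r U q)=True r=False q=True
s_2={p}: ((s U p) U (r U q))=True (s U p)=True s=False p=True (r U q)=False r=False q=False
s_3={r,s}: ((s U p) U (r U q))=True (s U p)=True s=True p=False (r U q)=True r=True q=False
s_4={q,r,s}: ((s U p) U (r U q))=True (s U p)=True s=True p=False (r U q)=True r=True q=True
s_5={r,s}: ((s U p) U (r U q))=True (s U p)=True s=True p=False (r U q)=True r=True q=False
s_6={p,q}: ((s U p) U (r U q))=True (s U p)=True s=False p=True (r U q)=True r=False q=True
F(((s U p) U (r U q))) holds; first witness at position 0.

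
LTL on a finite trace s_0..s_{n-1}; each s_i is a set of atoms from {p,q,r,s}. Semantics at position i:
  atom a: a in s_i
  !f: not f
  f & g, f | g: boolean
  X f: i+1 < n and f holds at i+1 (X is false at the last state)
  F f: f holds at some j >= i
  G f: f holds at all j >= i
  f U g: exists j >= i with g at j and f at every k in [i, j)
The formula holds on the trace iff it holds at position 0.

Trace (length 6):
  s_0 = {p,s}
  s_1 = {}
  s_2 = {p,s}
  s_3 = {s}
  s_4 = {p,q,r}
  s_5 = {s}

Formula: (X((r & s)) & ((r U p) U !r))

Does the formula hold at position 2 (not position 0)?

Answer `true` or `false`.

s_0={p,s}: (X((r & s)) & ((r U p) U !r))=False X((r & s))=False (r & s)=False r=False s=True ((r U p) U !r)=True (r U p)=True p=True !r=True
s_1={}: (X((r & s)) & ((r U p) U !r))=False X((r & s))=False (r & s)=False r=False s=False ((r U p) U !r)=True (r U p)=False p=False !r=True
s_2={p,s}: (X((r & s)) & ((r U p) U !r))=False X((r & s))=False (r & s)=False r=False s=True ((r U p) U !r)=True (r U p)=True p=True !r=True
s_3={s}: (X((r & s)) & ((r U p) U !r))=False X((r & s))=False (r & s)=False r=False s=True ((r U p) U !r)=True (r U p)=False p=False !r=True
s_4={p,q,r}: (X((r & s)) & ((r U p) U !r))=False X((r & s))=False (r & s)=False r=True s=False ((r U p) U !r)=True (r U p)=True p=True !r=False
s_5={s}: (X((r & s)) & ((r U p) U !r))=False X((r & s))=False (r & s)=False r=False s=True ((r U p) U !r)=True (r U p)=False p=False !r=True
Evaluating at position 2: result = False

Answer: false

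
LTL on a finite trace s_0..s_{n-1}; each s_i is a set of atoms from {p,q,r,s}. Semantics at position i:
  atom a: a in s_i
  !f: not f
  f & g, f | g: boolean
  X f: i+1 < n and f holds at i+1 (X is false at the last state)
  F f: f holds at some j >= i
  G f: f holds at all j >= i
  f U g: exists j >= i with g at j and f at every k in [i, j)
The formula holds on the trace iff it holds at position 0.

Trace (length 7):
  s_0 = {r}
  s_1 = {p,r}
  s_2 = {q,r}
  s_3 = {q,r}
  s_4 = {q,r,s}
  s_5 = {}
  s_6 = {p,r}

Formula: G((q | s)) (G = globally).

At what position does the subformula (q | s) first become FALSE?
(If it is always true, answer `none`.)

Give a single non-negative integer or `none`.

s_0={r}: (q | s)=False q=False s=False
s_1={p,r}: (q | s)=False q=False s=False
s_2={q,r}: (q | s)=True q=True s=False
s_3={q,r}: (q | s)=True q=True s=False
s_4={q,r,s}: (q | s)=True q=True s=True
s_5={}: (q | s)=False q=False s=False
s_6={p,r}: (q | s)=False q=False s=False
G((q | s)) holds globally = False
First violation at position 0.

Answer: 0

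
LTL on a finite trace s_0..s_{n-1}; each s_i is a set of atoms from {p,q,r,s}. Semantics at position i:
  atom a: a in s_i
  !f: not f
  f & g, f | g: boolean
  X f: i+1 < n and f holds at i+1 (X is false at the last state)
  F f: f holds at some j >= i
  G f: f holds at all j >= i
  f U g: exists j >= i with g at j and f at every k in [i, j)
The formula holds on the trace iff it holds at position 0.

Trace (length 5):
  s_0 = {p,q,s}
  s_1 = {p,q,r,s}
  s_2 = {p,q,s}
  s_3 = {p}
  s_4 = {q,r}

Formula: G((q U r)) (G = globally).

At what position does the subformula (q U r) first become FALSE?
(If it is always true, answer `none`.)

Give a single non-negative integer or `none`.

Answer: 2

Derivation:
s_0={p,q,s}: (q U r)=True q=True r=False
s_1={p,q,r,s}: (q U r)=True q=True r=True
s_2={p,q,s}: (q U r)=False q=True r=False
s_3={p}: (q U r)=False q=False r=False
s_4={q,r}: (q U r)=True q=True r=True
G((q U r)) holds globally = False
First violation at position 2.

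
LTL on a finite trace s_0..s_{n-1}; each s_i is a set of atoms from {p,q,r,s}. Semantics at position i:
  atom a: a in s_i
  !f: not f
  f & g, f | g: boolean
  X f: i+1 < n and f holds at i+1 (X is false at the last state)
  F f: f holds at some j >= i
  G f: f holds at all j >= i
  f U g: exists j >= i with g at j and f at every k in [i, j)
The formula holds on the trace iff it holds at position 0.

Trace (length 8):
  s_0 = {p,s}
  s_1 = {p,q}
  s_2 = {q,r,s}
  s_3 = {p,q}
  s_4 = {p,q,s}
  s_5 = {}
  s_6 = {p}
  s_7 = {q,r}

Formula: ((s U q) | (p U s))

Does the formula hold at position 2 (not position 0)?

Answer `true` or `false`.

Answer: true

Derivation:
s_0={p,s}: ((s U q) | (p U s))=True (s U q)=True s=True q=False (p U s)=True p=True
s_1={p,q}: ((s U q) | (p U s))=True (s U q)=True s=False q=True (p U s)=True p=True
s_2={q,r,s}: ((s U q) | (p U s))=True (s U q)=True s=True q=True (p U s)=True p=False
s_3={p,q}: ((s U q) | (p U s))=True (s U q)=True s=False q=True (p U s)=True p=True
s_4={p,q,s}: ((s U q) | (p U s))=True (s U q)=True s=True q=True (p U s)=True p=True
s_5={}: ((s U q) | (p U s))=False (s U q)=False s=False q=False (p U s)=False p=False
s_6={p}: ((s U q) | (p U s))=False (s U q)=False s=False q=False (p U s)=False p=True
s_7={q,r}: ((s U q) | (p U s))=True (s U q)=True s=False q=True (p U s)=False p=False
Evaluating at position 2: result = True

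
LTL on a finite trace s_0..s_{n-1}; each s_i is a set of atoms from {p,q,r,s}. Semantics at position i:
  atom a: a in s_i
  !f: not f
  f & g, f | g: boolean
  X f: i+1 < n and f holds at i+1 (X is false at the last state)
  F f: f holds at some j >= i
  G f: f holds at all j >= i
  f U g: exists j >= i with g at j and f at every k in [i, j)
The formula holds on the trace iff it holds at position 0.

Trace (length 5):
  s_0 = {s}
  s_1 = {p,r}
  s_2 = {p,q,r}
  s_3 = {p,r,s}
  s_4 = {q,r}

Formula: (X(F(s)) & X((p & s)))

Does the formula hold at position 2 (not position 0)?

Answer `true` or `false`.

s_0={s}: (X(F(s)) & X((p & s)))=False X(F(s))=True F(s)=True s=True X((p & s))=False (p & s)=False p=False
s_1={p,r}: (X(F(s)) & X((p & s)))=False X(F(s))=True F(s)=True s=False X((p & s))=False (p & s)=False p=True
s_2={p,q,r}: (X(F(s)) & X((p & s)))=True X(F(s))=True F(s)=True s=False X((p & s))=True (p & s)=False p=True
s_3={p,r,s}: (X(F(s)) & X((p & s)))=False X(F(s))=False F(s)=True s=True X((p & s))=False (p & s)=True p=True
s_4={q,r}: (X(F(s)) & X((p & s)))=False X(F(s))=False F(s)=False s=False X((p & s))=False (p & s)=False p=False
Evaluating at position 2: result = True

Answer: true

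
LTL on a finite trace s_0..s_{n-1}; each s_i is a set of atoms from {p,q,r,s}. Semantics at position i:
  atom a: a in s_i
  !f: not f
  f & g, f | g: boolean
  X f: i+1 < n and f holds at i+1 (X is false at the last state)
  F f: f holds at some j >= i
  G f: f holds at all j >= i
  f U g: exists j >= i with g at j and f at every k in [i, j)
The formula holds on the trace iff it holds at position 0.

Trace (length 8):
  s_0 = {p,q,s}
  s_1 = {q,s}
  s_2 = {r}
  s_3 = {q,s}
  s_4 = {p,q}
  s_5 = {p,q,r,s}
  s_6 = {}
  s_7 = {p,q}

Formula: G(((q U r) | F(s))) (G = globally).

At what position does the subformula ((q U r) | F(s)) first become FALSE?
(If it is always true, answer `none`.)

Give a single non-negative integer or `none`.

s_0={p,q,s}: ((q U r) | F(s))=True (q U r)=True q=True r=False F(s)=True s=True
s_1={q,s}: ((q U r) | F(s))=True (q U r)=True q=True r=False F(s)=True s=True
s_2={r}: ((q U r) | F(s))=True (q U r)=True q=False r=True F(s)=True s=False
s_3={q,s}: ((q U r) | F(s))=True (q U r)=True q=True r=False F(s)=True s=True
s_4={p,q}: ((q U r) | F(s))=True (q U r)=True q=True r=False F(s)=True s=False
s_5={p,q,r,s}: ((q U r) | F(s))=True (q U r)=True q=True r=True F(s)=True s=True
s_6={}: ((q U r) | F(s))=False (q U r)=False q=False r=False F(s)=False s=False
s_7={p,q}: ((q U r) | F(s))=False (q U r)=False q=True r=False F(s)=False s=False
G(((q U r) | F(s))) holds globally = False
First violation at position 6.

Answer: 6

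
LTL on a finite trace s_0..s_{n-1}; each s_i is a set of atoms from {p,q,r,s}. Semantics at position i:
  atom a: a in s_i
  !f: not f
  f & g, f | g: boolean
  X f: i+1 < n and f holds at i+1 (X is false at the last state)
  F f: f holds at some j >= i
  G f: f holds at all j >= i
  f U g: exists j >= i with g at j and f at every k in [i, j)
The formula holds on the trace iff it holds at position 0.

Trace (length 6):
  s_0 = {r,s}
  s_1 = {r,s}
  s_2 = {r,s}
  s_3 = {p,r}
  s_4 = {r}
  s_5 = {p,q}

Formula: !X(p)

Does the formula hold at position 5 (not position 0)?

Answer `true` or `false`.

s_0={r,s}: !X(p)=True X(p)=False p=False
s_1={r,s}: !X(p)=True X(p)=False p=False
s_2={r,s}: !X(p)=False X(p)=True p=False
s_3={p,r}: !X(p)=True X(p)=False p=True
s_4={r}: !X(p)=False X(p)=True p=False
s_5={p,q}: !X(p)=True X(p)=False p=True
Evaluating at position 5: result = True

Answer: true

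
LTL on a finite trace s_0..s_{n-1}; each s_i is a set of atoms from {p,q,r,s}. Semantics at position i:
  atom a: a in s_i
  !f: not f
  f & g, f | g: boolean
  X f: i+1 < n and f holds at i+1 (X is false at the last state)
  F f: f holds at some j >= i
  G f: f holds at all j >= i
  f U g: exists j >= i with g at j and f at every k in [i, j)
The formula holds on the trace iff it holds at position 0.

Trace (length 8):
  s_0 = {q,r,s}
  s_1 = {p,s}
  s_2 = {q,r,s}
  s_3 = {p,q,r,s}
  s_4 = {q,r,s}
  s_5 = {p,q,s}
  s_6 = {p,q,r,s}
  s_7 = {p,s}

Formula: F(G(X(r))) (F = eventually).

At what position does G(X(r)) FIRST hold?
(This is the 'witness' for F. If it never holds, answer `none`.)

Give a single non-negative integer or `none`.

s_0={q,r,s}: G(X(r))=False X(r)=False r=True
s_1={p,s}: G(X(r))=False X(r)=True r=False
s_2={q,r,s}: G(X(r))=False X(r)=True r=True
s_3={p,q,r,s}: G(X(r))=False X(r)=True r=True
s_4={q,r,s}: G(X(r))=False X(r)=False r=True
s_5={p,q,s}: G(X(r))=False X(r)=True r=False
s_6={p,q,r,s}: G(X(r))=False X(r)=False r=True
s_7={p,s}: G(X(r))=False X(r)=False r=False
F(G(X(r))) does not hold (no witness exists).

Answer: none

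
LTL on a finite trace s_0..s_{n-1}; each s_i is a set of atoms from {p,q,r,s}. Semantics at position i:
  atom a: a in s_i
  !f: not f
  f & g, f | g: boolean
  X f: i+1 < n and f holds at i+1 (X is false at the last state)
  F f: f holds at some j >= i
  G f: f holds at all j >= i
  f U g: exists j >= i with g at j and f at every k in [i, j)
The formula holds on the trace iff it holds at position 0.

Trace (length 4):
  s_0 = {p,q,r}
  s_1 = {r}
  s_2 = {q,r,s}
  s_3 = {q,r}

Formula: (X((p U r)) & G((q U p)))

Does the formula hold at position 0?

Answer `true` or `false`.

s_0={p,q,r}: (X((p U r)) & G((q U p)))=False X((p U r))=True (p U r)=True p=True r=True G((q U p))=False (q U p)=True q=True
s_1={r}: (X((p U r)) & G((q U p)))=False X((p U r))=True (p U r)=True p=False r=True G((q U p))=False (q U p)=False q=False
s_2={q,r,s}: (X((p U r)) & G((q U p)))=False X((p U r))=True (p U r)=True p=False r=True G((q U p))=False (q U p)=False q=True
s_3={q,r}: (X((p U r)) & G((q U p)))=False X((p U r))=False (p U r)=True p=False r=True G((q U p))=False (q U p)=False q=True

Answer: false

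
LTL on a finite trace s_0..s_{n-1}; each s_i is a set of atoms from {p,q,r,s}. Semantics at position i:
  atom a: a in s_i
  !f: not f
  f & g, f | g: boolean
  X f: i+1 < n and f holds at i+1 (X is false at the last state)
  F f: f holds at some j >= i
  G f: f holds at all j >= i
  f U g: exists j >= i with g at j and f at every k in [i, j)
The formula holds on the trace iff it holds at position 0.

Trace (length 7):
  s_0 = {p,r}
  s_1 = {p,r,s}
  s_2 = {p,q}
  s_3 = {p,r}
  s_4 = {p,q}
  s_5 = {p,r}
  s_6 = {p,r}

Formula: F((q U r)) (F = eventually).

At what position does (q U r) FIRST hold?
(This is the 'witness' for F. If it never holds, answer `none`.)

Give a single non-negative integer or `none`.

s_0={p,r}: (q U r)=True q=False r=True
s_1={p,r,s}: (q U r)=True q=False r=True
s_2={p,q}: (q U r)=True q=True r=False
s_3={p,r}: (q U r)=True q=False r=True
s_4={p,q}: (q U r)=True q=True r=False
s_5={p,r}: (q U r)=True q=False r=True
s_6={p,r}: (q U r)=True q=False r=True
F((q U r)) holds; first witness at position 0.

Answer: 0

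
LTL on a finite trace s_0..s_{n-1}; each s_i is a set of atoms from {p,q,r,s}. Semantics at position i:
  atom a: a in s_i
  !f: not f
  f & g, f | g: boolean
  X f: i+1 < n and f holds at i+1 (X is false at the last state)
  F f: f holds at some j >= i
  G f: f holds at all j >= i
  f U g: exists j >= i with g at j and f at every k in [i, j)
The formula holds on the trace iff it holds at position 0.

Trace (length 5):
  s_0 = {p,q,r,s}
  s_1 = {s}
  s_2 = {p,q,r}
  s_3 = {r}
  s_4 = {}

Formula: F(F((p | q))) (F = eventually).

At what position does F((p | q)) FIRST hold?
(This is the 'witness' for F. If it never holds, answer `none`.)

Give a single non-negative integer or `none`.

s_0={p,q,r,s}: F((p | q))=True (p | q)=True p=True q=True
s_1={s}: F((p | q))=True (p | q)=False p=False q=False
s_2={p,q,r}: F((p | q))=True (p | q)=True p=True q=True
s_3={r}: F((p | q))=False (p | q)=False p=False q=False
s_4={}: F((p | q))=False (p | q)=False p=False q=False
F(F((p | q))) holds; first witness at position 0.

Answer: 0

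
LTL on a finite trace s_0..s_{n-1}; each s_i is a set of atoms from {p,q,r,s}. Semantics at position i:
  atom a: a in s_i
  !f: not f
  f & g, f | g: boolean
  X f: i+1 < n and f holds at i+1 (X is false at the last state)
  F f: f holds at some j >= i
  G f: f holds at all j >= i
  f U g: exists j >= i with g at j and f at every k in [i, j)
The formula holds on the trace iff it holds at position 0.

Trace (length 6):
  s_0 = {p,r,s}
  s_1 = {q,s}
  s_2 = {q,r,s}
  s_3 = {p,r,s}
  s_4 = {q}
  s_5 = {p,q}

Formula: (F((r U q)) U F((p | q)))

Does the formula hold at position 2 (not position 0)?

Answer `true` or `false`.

Answer: true

Derivation:
s_0={p,r,s}: (F((r U q)) U F((p | q)))=True F((r U q))=True (r U q)=True r=True q=False F((p | q))=True (p | q)=True p=True
s_1={q,s}: (F((r U q)) U F((p | q)))=True F((r U q))=True (r U q)=True r=False q=True F((p | q))=True (p | q)=True p=False
s_2={q,r,s}: (F((r U q)) U F((p | q)))=True F((r U q))=True (r U q)=True r=True q=True F((p | q))=True (p | q)=True p=False
s_3={p,r,s}: (F((r U q)) U F((p | q)))=True F((r U q))=True (r U q)=True r=True q=False F((p | q))=True (p | q)=True p=True
s_4={q}: (F((r U q)) U F((p | q)))=True F((r U q))=True (r U q)=True r=False q=True F((p | q))=True (p | q)=True p=False
s_5={p,q}: (F((r U q)) U F((p | q)))=True F((r U q))=True (r U q)=True r=False q=True F((p | q))=True (p | q)=True p=True
Evaluating at position 2: result = True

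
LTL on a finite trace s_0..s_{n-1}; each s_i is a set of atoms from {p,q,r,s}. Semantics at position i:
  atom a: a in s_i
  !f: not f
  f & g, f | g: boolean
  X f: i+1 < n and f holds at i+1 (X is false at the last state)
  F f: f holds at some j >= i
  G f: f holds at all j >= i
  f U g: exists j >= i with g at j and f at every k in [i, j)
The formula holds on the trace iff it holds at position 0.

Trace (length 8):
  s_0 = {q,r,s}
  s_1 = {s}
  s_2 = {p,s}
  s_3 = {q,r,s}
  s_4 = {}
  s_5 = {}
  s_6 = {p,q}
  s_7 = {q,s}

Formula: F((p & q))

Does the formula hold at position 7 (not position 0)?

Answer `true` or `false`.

s_0={q,r,s}: F((p & q))=True (p & q)=False p=False q=True
s_1={s}: F((p & q))=True (p & q)=False p=False q=False
s_2={p,s}: F((p & q))=True (p & q)=False p=True q=False
s_3={q,r,s}: F((p & q))=True (p & q)=False p=False q=True
s_4={}: F((p & q))=True (p & q)=False p=False q=False
s_5={}: F((p & q))=True (p & q)=False p=False q=False
s_6={p,q}: F((p & q))=True (p & q)=True p=True q=True
s_7={q,s}: F((p & q))=False (p & q)=False p=False q=True
Evaluating at position 7: result = False

Answer: false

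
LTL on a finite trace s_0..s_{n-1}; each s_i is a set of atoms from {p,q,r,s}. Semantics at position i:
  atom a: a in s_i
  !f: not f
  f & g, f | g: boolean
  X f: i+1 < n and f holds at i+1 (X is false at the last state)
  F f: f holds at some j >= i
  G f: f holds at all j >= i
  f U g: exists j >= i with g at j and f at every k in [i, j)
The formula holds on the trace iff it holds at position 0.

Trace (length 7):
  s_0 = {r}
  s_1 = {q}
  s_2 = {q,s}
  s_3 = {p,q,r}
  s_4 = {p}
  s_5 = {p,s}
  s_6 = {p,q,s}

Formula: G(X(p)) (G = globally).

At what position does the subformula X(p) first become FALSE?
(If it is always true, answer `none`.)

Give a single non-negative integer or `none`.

s_0={r}: X(p)=False p=False
s_1={q}: X(p)=False p=False
s_2={q,s}: X(p)=True p=False
s_3={p,q,r}: X(p)=True p=True
s_4={p}: X(p)=True p=True
s_5={p,s}: X(p)=True p=True
s_6={p,q,s}: X(p)=False p=True
G(X(p)) holds globally = False
First violation at position 0.

Answer: 0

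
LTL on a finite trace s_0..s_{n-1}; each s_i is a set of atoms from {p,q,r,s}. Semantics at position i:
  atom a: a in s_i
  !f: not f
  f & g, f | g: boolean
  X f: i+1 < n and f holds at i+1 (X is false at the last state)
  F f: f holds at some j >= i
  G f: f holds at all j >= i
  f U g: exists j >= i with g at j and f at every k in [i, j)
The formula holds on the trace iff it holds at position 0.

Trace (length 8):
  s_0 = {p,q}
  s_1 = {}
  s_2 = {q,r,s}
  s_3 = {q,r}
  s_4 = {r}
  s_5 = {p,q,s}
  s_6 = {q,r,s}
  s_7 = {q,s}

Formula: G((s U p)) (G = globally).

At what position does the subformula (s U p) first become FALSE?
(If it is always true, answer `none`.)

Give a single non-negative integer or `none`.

s_0={p,q}: (s U p)=True s=False p=True
s_1={}: (s U p)=False s=False p=False
s_2={q,r,s}: (s U p)=False s=True p=False
s_3={q,r}: (s U p)=False s=False p=False
s_4={r}: (s U p)=False s=False p=False
s_5={p,q,s}: (s U p)=True s=True p=True
s_6={q,r,s}: (s U p)=False s=True p=False
s_7={q,s}: (s U p)=False s=True p=False
G((s U p)) holds globally = False
First violation at position 1.

Answer: 1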